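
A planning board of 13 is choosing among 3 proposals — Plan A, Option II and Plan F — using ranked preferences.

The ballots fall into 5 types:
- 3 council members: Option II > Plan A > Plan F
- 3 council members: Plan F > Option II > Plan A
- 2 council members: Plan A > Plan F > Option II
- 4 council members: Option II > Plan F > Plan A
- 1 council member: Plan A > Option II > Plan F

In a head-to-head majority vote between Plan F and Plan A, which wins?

Plan F

Ballots ranking Plan F above Plan A: 3 + 4 = 7.
Ballots ranking Plan A above Plan F: 13 − 7 = 6.
Plan F wins the head-to-head 7–6.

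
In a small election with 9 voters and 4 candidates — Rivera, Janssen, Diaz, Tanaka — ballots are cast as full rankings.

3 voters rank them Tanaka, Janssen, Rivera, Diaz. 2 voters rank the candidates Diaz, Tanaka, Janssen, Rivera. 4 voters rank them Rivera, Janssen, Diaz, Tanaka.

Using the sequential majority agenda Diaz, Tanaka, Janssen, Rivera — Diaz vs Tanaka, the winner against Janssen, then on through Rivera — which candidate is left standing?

Janssen

Round 1: Diaz vs Tanaka — 6–3, Diaz advances.
Round 2: Diaz vs Janssen — 2–7, Janssen advances.
Round 3: Janssen vs Rivera — 5–4, Janssen advances.
The agenda winner is Janssen.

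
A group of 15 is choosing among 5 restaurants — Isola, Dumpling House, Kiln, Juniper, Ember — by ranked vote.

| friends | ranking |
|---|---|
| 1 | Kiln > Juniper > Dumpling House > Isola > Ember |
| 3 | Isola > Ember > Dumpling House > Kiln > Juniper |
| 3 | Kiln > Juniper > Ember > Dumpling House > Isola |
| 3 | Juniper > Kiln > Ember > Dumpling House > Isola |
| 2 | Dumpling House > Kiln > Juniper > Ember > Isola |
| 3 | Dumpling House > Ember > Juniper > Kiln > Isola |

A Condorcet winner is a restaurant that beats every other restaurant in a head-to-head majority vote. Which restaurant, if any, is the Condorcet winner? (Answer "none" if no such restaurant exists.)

none

Head-to-head results (15 friends):
Isola vs Dumpling House: Dumpling House wins 12–3.
Isola–Kiln: Kiln 12–3.
Isola vs Juniper: Juniper wins 12–3.
Isola–Ember: Ember 11–4.
Dumpling House–Kiln: Dumpling House 8–7.
Dumpling House vs Juniper: Dumpling House wins 8–7.
Dumpling House–Ember: Ember 9–6.
Kiln vs Juniper: Kiln, 9–6.
Kiln vs Ember: Kiln wins 9–6.
Juniper vs Ember: Juniper, 9–6.
Every restaurant loses at least once (Isola loses to Dumpling House; Dumpling House loses to Ember; Kiln loses to Dumpling House; Juniper loses to Dumpling House; Ember loses to Kiln). The majority relation contains the cycle Dumpling House > Kiln > Ember > Dumpling House, so there is no Condorcet winner.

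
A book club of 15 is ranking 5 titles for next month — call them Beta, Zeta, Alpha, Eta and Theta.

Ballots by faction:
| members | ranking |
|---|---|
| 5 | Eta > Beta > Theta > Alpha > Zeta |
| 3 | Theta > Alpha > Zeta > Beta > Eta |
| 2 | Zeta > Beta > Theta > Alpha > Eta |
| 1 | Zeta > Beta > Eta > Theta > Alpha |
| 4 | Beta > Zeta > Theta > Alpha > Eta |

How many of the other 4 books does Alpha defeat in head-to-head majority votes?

2

Alpha against each rival (15 members):
Alpha vs Beta: 3 to 12, Beta.
Alpha vs Zeta: Alpha is ranked higher on 5+3 = 8 ballots, Zeta on 7. Alpha wins 8–7.
Alpha vs Eta: Alpha, 9–6.
Alpha vs Theta: Theta, 15–0.
Alpha beats Zeta, Eta; loses to Beta, Theta — 2 pairwise wins.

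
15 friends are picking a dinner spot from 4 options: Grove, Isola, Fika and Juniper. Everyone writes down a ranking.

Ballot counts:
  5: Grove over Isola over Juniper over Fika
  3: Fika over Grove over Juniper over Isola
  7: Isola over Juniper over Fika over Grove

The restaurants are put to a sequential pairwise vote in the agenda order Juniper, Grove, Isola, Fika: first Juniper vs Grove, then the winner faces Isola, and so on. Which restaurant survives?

Round 1: Juniper vs Grove — 7–8, Grove advances.
Round 2: Grove vs Isola — 8–7, Grove advances.
Round 3: Grove vs Fika — 5–10, Fika advances.
Fika survives the agenda.

Fika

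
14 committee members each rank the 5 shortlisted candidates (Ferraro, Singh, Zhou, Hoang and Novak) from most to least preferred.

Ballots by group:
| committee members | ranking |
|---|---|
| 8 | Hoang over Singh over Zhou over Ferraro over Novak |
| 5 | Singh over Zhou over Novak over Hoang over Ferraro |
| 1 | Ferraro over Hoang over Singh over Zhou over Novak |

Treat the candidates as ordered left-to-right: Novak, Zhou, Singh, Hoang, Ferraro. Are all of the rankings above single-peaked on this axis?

Axis positions: Novak=1, Zhou=2, Singh=3, Hoang=4, Ferraro=5.
Group 1 (peak Hoang at position 4): ranking walks positions 4-3-2-5-1, expanding outward from the peak — single-peaked.
Group 2 (peak Singh at position 3): ranking walks positions 3-2-1-4-5, expanding outward from the peak — single-peaked.
Group 3 (peak Ferraro at position 5): ranking walks positions 5-4-3-2-1, expanding outward from the peak — single-peaked.
Every ranking is single-peaked on this axis.

yes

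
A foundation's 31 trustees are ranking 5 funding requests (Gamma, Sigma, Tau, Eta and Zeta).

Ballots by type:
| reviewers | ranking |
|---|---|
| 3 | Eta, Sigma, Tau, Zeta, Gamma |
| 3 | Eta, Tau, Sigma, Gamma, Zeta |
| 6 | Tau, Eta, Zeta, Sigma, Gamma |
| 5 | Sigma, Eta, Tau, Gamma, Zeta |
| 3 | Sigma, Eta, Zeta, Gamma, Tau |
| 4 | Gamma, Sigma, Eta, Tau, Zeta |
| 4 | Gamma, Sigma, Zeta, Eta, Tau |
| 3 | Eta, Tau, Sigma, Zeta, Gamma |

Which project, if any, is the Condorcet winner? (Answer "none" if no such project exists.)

Check each pair by majority over 31 ballots:
Gamma vs Sigma: 4+4 = 8 for Gamma, 23 for Sigma — Sigma by 23–8.
Gamma vs Tau: Tau wins 20–11.
Gamma vs Eta: 8 to 23, Eta.
Gamma–Zeta: Gamma 16–15.
Sigma vs Tau: Sigma is ranked higher on 3+5+3+4+4 = 19 ballots, Tau on 12. Sigma wins 19–12.
Sigma vs Eta: Sigma preferred on 5+3+4+4 = 16 ballots; Sigma wins 16–15.
Sigma vs Zeta: Sigma, 25–6.
Tau vs Eta: Eta wins 25–6.
Tau vs Zeta: 3+3+6+5+4+3 = 24 for Tau, 7 for Zeta — Tau by 24–7.
Eta–Zeta: Eta 27–4.
Only Sigma has no losses; Sigma is the Condorcet winner.

Sigma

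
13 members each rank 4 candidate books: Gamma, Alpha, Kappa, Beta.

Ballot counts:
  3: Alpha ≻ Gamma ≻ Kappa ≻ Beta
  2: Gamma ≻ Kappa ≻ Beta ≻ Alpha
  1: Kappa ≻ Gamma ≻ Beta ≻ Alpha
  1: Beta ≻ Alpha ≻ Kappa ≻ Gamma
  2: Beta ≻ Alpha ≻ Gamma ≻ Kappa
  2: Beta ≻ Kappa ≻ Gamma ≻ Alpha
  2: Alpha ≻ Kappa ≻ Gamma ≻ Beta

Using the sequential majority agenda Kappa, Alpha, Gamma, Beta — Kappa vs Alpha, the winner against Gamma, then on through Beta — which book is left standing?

Beta

Round 1: Kappa vs Alpha — 5–8, Alpha advances.
Round 2: Alpha vs Gamma — 8–5, Alpha advances.
Round 3: Alpha vs Beta — 5–8, Beta advances.
The agenda winner is Beta.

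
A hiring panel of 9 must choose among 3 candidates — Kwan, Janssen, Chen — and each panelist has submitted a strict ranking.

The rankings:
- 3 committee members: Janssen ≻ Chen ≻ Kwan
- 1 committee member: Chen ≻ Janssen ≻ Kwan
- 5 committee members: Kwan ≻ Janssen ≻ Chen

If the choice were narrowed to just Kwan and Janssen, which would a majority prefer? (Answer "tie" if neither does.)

Ballots ranking Kwan above Janssen: 5.
Ballots ranking Janssen above Kwan: 9 − 5 = 4.
Kwan wins the head-to-head 5–4.

Kwan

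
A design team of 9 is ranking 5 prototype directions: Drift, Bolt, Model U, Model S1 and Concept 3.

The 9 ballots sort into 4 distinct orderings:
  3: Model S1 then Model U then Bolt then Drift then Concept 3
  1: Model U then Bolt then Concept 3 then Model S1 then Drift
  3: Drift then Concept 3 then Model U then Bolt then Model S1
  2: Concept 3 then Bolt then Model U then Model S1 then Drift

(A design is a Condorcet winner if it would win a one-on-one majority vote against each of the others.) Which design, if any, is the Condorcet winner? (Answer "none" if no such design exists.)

none

Head-to-head results (9 engineers):
Drift vs Bolt: Bolt wins 6–3.
Drift–Model U: Model U 6–3.
Drift–Model S1: Model S1 6–3.
Drift vs Concept 3: Drift wins 6–3.
Bolt vs Model U: Model U wins 7–2.
Bolt vs Model S1: Bolt, 6–3.
Bolt vs Concept 3: Concept 3 wins 5–4.
Model U vs Model S1: Model U, 6–3.
Model U vs Concept 3: Concept 3, 5–4.
Model S1 vs Concept 3: Concept 3, 6–3.
No design is unbeaten: Drift loses to Bolt; Bolt loses to Model U; Model U loses to Concept 3; Model S1 loses to Bolt; Concept 3 loses to Drift. In particular Drift → Concept 3 → Bolt → Drift is a majority cycle — no Condorcet winner exists.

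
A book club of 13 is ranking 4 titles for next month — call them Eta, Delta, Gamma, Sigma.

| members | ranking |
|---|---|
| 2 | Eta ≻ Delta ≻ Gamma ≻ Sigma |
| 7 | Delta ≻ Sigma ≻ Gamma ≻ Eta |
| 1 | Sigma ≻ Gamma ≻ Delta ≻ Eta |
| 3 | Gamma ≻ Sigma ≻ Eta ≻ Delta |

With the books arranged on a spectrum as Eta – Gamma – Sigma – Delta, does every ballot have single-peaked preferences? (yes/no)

no

Axis positions: Eta=1, Gamma=2, Sigma=3, Delta=4.
Cluster 1: ranking walks positions 1-4-2-3; Delta is ranked above Gamma even though Gamma lies between Delta and the peak Eta on the axis — preferences dip and rise again. Not single-peaked.
Cluster 2 (peak Delta at position 4): ranking walks positions 4-3-2-1, expanding outward from the peak — single-peaked.
Cluster 3 (peak Sigma at position 3): ranking walks positions 3-2-4-1, expanding outward from the peak — single-peaked.
Cluster 4 (peak Gamma at position 2): ranking walks positions 2-3-1-4, expanding outward from the peak — single-peaked.
Cluster 1 violates single-peakedness, so the profile is not single-peaked on this axis.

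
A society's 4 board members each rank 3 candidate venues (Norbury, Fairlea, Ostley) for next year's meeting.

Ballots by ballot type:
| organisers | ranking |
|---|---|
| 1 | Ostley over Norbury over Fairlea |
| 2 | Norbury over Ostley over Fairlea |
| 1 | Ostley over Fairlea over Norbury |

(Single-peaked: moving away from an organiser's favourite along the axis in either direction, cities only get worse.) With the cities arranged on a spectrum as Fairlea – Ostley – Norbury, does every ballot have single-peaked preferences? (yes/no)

yes

Axis positions: Fairlea=1, Ostley=2, Norbury=3.
Ballot type 1 (peak Ostley at position 2): ranking walks positions 2-3-1, expanding outward from the peak — single-peaked.
Ballot type 2 (peak Norbury at position 3): ranking walks positions 3-2-1, expanding outward from the peak — single-peaked.
Ballot type 3 (peak Ostley at position 2): ranking walks positions 2-1-3, expanding outward from the peak — single-peaked.
Every ranking is single-peaked on this axis.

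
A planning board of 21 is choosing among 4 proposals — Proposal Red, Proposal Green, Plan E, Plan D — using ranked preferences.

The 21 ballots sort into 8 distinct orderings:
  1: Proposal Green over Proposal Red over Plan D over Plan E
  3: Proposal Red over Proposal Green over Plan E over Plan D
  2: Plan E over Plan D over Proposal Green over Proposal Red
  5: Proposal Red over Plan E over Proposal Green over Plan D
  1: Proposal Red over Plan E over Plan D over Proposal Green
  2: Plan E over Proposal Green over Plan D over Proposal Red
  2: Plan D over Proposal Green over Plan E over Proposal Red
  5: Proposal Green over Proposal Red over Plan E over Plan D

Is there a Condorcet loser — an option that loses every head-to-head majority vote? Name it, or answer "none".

Plan D

Head-to-head results (21 council members):
Proposal Red vs Proposal Green: Proposal Green wins 12–9.
Proposal Red vs Plan E: Proposal Red, 15–6.
Proposal Red vs Plan D: Proposal Red is ranked higher on 1+3+5+1+5 = 15 ballots, Plan D on 6. Proposal Red wins 15–6.
Proposal Green vs Plan E: Proposal Green is ranked higher on 1+3+2+5 = 11 ballots, Plan E on 10. Proposal Green wins 11–10.
Proposal Green–Plan D: Proposal Green 16–5.
Plan E vs Plan D: 18 to 3, Plan E.
Only Plan D has no wins; Plan D is the Condorcet loser.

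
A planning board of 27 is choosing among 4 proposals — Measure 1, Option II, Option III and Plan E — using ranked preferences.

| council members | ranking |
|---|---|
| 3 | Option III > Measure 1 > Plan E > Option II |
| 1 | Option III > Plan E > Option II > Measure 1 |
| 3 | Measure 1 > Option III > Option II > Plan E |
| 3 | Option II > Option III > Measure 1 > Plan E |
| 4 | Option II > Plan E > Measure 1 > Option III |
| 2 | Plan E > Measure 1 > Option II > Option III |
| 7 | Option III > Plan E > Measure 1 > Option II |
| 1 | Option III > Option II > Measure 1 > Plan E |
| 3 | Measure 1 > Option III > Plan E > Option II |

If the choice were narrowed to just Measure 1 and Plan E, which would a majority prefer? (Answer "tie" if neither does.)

Plan E

Ballots ranking Measure 1 above Plan E: 3 + 3 + 3 + 1 + 3 = 13.
Ballots ranking Plan E above Measure 1: 27 − 13 = 14.
Plan E wins the head-to-head 14–13.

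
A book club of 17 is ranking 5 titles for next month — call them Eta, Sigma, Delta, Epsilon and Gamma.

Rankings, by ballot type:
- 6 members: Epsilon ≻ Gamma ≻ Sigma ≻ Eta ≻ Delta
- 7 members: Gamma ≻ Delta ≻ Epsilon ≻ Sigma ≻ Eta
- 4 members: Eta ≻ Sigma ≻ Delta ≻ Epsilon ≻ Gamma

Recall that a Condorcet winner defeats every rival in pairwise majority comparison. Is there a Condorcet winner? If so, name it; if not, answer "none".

Head-to-head results (17 members):
Eta–Sigma: Sigma 13–4.
Eta–Delta: Eta 10–7.
Eta–Epsilon: Epsilon 13–4.
Eta vs Gamma: Gamma, 13–4.
Sigma vs Delta: Sigma, 10–7.
Sigma vs Epsilon: Epsilon wins 13–4.
Sigma vs Gamma: Gamma, 13–4.
Delta vs Epsilon: Delta, 11–6.
Delta–Gamma: Gamma 13–4.
Epsilon vs Gamma: Epsilon, 10–7.
Every book loses at least once (Eta loses to Sigma; Sigma loses to Epsilon; Delta loses to Eta; Epsilon loses to Delta; Gamma loses to Epsilon). The majority relation contains the cycle Eta beats Delta beats Epsilon beats Eta, so there is no Condorcet winner.

none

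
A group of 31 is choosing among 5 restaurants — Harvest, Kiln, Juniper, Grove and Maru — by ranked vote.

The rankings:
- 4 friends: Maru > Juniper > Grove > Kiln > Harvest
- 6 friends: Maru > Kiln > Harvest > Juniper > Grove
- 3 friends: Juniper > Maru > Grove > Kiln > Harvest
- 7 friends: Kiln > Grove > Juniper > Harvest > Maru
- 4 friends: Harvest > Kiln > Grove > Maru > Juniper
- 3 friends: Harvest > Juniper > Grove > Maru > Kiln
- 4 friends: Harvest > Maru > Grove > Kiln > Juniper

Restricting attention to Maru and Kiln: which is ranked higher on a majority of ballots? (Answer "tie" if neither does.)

Maru

Ballots ranking Maru above Kiln: 4 + 6 + 3 + 3 + 4 = 20.
Ballots ranking Kiln above Maru: 31 − 20 = 11.
Maru wins the head-to-head 20–11.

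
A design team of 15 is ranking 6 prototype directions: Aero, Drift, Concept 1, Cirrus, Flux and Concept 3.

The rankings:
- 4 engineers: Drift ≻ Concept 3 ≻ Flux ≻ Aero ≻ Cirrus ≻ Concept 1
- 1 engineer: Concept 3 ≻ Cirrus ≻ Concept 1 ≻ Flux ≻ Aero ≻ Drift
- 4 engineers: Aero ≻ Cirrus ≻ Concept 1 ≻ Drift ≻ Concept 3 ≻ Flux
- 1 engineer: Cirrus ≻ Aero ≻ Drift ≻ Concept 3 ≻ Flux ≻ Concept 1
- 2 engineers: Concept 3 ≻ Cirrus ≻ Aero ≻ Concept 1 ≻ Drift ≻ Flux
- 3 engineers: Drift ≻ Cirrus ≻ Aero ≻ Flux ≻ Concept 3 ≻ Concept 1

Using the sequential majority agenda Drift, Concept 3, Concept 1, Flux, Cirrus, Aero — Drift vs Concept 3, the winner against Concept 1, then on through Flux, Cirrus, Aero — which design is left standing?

Round 1: Drift vs Concept 3 — 12–3, Drift advances.
Round 2: Drift vs Concept 1 — 8–7, Drift advances.
Round 3: Drift vs Flux — 14–1, Drift advances.
Round 4: Drift vs Cirrus — 7–8, Cirrus advances.
Round 5: Cirrus vs Aero — 7–8, Aero advances.
The agenda winner is Aero.

Aero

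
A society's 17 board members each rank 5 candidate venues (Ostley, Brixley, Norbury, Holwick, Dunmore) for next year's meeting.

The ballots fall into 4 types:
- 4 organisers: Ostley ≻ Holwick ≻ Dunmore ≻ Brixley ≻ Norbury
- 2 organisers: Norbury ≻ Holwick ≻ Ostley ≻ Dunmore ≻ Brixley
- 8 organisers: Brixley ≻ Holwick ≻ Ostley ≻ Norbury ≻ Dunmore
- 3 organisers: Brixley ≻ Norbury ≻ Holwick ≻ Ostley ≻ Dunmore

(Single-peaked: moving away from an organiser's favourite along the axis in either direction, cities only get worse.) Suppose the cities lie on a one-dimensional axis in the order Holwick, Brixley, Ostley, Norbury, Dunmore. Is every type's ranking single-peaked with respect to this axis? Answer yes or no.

Axis positions: Holwick=1, Brixley=2, Ostley=3, Norbury=4, Dunmore=5.
Type 1: ranking walks positions 3-1-5-2-4; Holwick is ranked above Brixley even though Brixley lies between Holwick and the peak Ostley on the axis — preferences dip and rise again. Not single-peaked.
Type 2: ranking walks positions 4-1-3-5-2; Holwick is ranked above Ostley even though Ostley lies between Holwick and the peak Norbury on the axis — preferences dip and rise again. Not single-peaked.
Type 3 (peak Brixley at position 2): ranking walks positions 2-1-3-4-5, expanding outward from the peak — single-peaked.
Type 4: ranking walks positions 2-4-1-3-5; Norbury is ranked above Ostley even though Ostley lies between Norbury and the peak Brixley on the axis — preferences dip and rise again. Not single-peaked.
Type 1 violates single-peakedness, so the profile is not single-peaked on this axis.

no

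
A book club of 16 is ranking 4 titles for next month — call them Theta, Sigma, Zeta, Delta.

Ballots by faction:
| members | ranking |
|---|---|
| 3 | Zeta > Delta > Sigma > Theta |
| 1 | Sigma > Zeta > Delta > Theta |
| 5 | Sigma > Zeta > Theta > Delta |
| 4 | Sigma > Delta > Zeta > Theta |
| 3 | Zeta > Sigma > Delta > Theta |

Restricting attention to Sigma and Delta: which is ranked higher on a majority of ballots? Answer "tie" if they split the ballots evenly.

Sigma

Ballots ranking Sigma above Delta: 1 + 5 + 4 + 3 = 13.
Ballots ranking Delta above Sigma: 16 − 13 = 3.
Sigma wins the head-to-head 13–3.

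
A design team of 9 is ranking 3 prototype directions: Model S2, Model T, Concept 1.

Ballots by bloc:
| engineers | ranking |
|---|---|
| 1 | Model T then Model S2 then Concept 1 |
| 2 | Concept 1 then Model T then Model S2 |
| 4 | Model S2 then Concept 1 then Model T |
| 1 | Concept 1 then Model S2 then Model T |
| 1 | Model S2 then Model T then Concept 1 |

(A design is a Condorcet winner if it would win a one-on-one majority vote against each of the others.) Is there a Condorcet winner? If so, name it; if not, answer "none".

Model S2

Check each pair by majority over 9 ballots:
Model S2–Model T: Model S2 6–3.
Model S2–Concept 1: Model S2 6–3.
Model T vs Concept 1: Concept 1 wins 7–2.
Model S2 wins every pairwise contest, so Model S2 is the Condorcet winner.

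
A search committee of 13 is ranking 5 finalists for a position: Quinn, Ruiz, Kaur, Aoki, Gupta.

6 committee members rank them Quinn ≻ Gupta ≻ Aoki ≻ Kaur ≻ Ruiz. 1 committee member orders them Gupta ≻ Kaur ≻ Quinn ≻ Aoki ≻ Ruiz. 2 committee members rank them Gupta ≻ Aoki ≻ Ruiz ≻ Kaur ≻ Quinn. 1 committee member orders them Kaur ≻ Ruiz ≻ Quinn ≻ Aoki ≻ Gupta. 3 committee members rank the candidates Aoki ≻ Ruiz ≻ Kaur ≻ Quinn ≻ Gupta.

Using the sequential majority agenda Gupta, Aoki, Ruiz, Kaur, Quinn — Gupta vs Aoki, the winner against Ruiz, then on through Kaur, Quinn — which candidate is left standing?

Round 1: Gupta vs Aoki — 9–4, Gupta advances.
Round 2: Gupta vs Ruiz — 9–4, Gupta advances.
Round 3: Gupta vs Kaur — 9–4, Gupta advances.
Round 4: Gupta vs Quinn — 3–10, Quinn advances.
Quinn survives the agenda.

Quinn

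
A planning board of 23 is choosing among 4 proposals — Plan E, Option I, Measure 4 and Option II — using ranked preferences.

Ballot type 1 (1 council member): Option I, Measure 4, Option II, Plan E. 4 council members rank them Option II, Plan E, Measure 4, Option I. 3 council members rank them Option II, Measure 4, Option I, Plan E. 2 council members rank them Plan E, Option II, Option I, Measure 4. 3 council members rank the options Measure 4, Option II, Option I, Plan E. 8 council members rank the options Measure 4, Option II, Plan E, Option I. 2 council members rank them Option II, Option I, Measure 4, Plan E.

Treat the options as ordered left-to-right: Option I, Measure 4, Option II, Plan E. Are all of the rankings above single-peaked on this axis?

no

Axis positions: Option I=1, Measure 4=2, Option II=3, Plan E=4.
Ballot type 1 (peak Option I at position 1): ranking walks positions 1-2-3-4, expanding outward from the peak — single-peaked.
Ballot type 2 (peak Option II at position 3): ranking walks positions 3-4-2-1, expanding outward from the peak — single-peaked.
Ballot type 3 (peak Option II at position 3): ranking walks positions 3-2-1-4, expanding outward from the peak — single-peaked.
Ballot type 4: ranking walks positions 4-3-1-2; Option I is ranked above Measure 4 even though Measure 4 lies between Option I and the peak Plan E on the axis — preferences dip and rise again. Not single-peaked.
Ballot type 5 (peak Measure 4 at position 2): ranking walks positions 2-3-1-4, expanding outward from the peak — single-peaked.
Ballot type 6 (peak Measure 4 at position 2): ranking walks positions 2-3-4-1, expanding outward from the peak — single-peaked.
Ballot type 7: ranking walks positions 3-1-2-4; Option I is ranked above Measure 4 even though Measure 4 lies between Option I and the peak Option II on the axis — preferences dip and rise again. Not single-peaked.
Ballot type 4 violates single-peakedness, so the profile is not single-peaked on this axis.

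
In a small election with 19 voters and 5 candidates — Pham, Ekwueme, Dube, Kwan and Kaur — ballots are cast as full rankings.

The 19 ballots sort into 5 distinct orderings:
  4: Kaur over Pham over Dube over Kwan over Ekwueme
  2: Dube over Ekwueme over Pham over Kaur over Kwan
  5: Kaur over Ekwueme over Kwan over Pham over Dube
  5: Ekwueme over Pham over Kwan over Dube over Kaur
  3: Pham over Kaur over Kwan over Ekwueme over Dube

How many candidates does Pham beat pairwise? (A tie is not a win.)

Pham against each rival (19 voters):
Pham–Ekwueme: Ekwueme 12–7.
Pham vs Dube: 4+5+5+3 = 17 for Pham, 2 for Dube — Pham by 17–2.
Pham vs Kwan: Pham preferred on 4+2+5+3 = 14 ballots; Pham wins 14–5.
Pham–Kaur: Pham 10–9.
Pham beats Dube, Kwan, Kaur; loses to Ekwueme — 3 pairwise wins.

3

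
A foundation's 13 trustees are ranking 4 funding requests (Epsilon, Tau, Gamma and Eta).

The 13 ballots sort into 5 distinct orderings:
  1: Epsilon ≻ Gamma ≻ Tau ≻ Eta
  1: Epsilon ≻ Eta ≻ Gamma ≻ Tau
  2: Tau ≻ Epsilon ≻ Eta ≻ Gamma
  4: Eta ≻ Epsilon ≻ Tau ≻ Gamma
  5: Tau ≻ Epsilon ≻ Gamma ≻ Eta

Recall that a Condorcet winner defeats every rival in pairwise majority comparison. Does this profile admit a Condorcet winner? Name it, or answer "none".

Check each pair by majority over 13 ballots:
Epsilon vs Tau: Epsilon preferred on 1+1+4 = 6 ballots; Tau wins 7–6.
Epsilon vs Gamma: Epsilon preferred on 1+1+2+4+5 = 13 ballots; Epsilon wins 13–0.
Epsilon vs Eta: Epsilon preferred on 1+1+2+5 = 9 ballots; Epsilon wins 9–4.
Tau vs Gamma: Tau is ranked higher on 2+4+5 = 11 ballots, Gamma on 2. Tau wins 11–2.
Tau vs Eta: Tau is ranked higher on 1+2+5 = 8 ballots, Eta on 5. Tau wins 8–5.
Gamma vs Eta: 1+5 = 6 for Gamma, 7 for Eta — Eta by 7–6.
Tau beats each of Epsilon, Gamma, Eta — Tau is the Condorcet winner.

Tau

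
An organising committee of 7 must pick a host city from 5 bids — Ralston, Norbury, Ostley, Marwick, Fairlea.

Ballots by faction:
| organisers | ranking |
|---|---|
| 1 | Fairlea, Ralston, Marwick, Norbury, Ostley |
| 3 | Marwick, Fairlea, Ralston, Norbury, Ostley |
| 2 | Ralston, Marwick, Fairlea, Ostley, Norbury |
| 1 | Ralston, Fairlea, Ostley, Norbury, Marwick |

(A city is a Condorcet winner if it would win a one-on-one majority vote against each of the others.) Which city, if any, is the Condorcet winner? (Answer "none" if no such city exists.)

none

Head-to-head results (7 organisers):
Ralston vs Norbury: Ralston is ranked higher on 1+3+2+1 = 7 ballots, Norbury on 0. Ralston wins 7–0.
Ralston vs Ostley: Ralston is ranked higher on 1+3+2+1 = 7 ballots, Ostley on 0. Ralston wins 7–0.
Ralston–Marwick: Ralston 4–3.
Ralston vs Fairlea: Fairlea wins 4–3.
Norbury vs Ostley: Norbury preferred on 1+3 = 4 ballots; Norbury wins 4–3.
Norbury–Marwick: Marwick 6–1.
Norbury vs Fairlea: Norbury is ranked higher on 0 ballots, Fairlea on 7. Fairlea wins 7–0.
Ostley vs Marwick: Ostley preferred on 1 ballot; Marwick wins 6–1.
Ostley vs Fairlea: Fairlea, 7–0.
Marwick vs Fairlea: Marwick wins 5–2.
Each city drops at least one matchup (Ralston loses to Fairlea; Norbury loses to Ralston; Ostley loses to Ralston; Marwick loses to Ralston; Fairlea loses to Marwick); the cycle Ralston → Marwick → Fairlea → Ralston rules out a Condorcet winner.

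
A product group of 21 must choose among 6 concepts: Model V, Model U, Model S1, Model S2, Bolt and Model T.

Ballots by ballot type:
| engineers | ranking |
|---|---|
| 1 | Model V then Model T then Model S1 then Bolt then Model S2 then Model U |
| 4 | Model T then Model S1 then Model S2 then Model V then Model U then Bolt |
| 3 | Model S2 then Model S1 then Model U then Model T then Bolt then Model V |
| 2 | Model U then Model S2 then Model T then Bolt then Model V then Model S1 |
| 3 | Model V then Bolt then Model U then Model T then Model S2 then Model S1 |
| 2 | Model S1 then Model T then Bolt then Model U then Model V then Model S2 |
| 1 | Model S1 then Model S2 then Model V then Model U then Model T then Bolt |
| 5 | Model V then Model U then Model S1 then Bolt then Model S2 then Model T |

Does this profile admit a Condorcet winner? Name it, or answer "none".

none

Head-to-head results (21 engineers):
Model V–Model U: Model V 14–7.
Model V vs Model S1: Model V, 11–10.
Model V–Model S2: Model V 11–10.
Model V–Bolt: Model V 14–7.
Model V vs Model T: Model T wins 11–10.
Model U vs Model S1: Model S1 wins 11–10.
Model U–Model S2: Model U 12–9.
Model U vs Bolt: Model U wins 15–6.
Model U vs Model T: Model U, 14–7.
Model S1 vs Model S2: Model S1, 13–8.
Model S1–Bolt: Model S1 16–5.
Model S1 vs Model T: Model S1 wins 11–10.
Model S2 vs Bolt: Bolt wins 11–10.
Model S2–Model T: Model S2 11–10.
Bolt vs Model T: Model T wins 13–8.
Each design drops at least one matchup (Model V loses to Model T; Model U loses to Model V; Model S1 loses to Model V; Model S2 loses to Model V; Bolt loses to Model V; Model T loses to Model U); the cycle Model V → Model U → Model T → Model V rules out a Condorcet winner.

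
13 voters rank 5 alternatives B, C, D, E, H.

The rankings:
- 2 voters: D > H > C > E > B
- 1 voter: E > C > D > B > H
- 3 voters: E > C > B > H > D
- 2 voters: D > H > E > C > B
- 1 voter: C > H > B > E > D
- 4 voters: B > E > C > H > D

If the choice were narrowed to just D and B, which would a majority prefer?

B

Ballots ranking D above B: 2 + 1 + 2 = 5.
Ballots ranking B above D: 13 − 5 = 8.
B wins the head-to-head 8–5.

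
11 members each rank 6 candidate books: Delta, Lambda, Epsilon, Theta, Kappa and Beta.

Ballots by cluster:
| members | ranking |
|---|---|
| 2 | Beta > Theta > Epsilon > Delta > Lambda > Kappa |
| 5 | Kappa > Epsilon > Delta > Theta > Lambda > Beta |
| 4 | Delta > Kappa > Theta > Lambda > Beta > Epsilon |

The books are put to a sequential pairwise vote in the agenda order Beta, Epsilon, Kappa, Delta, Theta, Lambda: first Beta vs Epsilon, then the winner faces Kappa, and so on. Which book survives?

Round 1: Beta vs Epsilon — 6–5, Beta advances.
Round 2: Beta vs Kappa — 2–9, Kappa advances.
Round 3: Kappa vs Delta — 5–6, Delta advances.
Round 4: Delta vs Theta — 9–2, Delta advances.
Round 5: Delta vs Lambda — 11–0, Delta advances.
The agenda winner is Delta.

Delta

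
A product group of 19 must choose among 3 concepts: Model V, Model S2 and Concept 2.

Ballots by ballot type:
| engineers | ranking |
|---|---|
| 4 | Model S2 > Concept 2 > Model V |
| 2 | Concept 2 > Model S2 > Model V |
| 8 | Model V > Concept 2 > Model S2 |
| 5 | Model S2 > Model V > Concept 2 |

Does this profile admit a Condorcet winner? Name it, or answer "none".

none

Pairwise majorities:
Model V vs Model S2: 8 for Model V, 11 for Model S2 — Model S2 by 11–8.
Model V vs Concept 2: 8+5 = 13 for Model V, 6 for Concept 2 — Model V by 13–6.
Model S2 vs Concept 2: Model S2 is ranked higher on 4+5 = 9 ballots, Concept 2 on 10. Concept 2 wins 10–9.
No design is unbeaten: Model V loses to Model S2; Model S2 loses to Concept 2; Concept 2 loses to Model V. In particular Model V → Concept 2 → Model S2 → Model V is a majority cycle — no Condorcet winner exists.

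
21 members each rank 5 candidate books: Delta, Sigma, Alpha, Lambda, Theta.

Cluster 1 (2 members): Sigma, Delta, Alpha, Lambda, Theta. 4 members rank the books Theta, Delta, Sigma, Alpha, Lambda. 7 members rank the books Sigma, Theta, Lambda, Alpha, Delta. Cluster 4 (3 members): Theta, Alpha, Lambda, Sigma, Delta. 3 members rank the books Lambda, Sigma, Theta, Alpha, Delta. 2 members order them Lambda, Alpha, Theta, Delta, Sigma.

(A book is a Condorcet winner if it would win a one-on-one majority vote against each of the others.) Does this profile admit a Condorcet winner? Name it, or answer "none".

Pairwise majorities:
Delta–Sigma: Sigma 15–6.
Delta vs Alpha: Alpha, 15–6.
Delta–Lambda: Lambda 15–6.
Delta–Theta: Theta 19–2.
Sigma vs Alpha: Sigma wins 16–5.
Sigma vs Lambda: Sigma wins 13–8.
Sigma vs Theta: Sigma wins 12–9.
Alpha vs Lambda: Lambda wins 12–9.
Alpha–Theta: Theta 17–4.
Lambda vs Theta: Theta wins 14–7.
Only Sigma has no losses; Sigma is the Condorcet winner.

Sigma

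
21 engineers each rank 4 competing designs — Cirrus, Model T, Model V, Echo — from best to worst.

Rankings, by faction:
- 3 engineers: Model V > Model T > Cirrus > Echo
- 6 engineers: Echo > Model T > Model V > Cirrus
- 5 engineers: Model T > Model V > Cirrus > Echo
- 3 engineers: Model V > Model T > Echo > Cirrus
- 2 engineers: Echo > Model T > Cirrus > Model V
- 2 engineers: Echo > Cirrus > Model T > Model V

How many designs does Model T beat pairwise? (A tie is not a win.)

3

Model T against each rival (21 engineers):
Model T–Cirrus: Model T 19–2.
Model T vs Model V: Model T wins 15–6.
Model T vs Echo: Model T is ranked higher on 3+5+3 = 11 ballots, Echo on 10. Model T wins 11–10.
Model T beats Cirrus, Model V, Echo — 3 pairwise wins.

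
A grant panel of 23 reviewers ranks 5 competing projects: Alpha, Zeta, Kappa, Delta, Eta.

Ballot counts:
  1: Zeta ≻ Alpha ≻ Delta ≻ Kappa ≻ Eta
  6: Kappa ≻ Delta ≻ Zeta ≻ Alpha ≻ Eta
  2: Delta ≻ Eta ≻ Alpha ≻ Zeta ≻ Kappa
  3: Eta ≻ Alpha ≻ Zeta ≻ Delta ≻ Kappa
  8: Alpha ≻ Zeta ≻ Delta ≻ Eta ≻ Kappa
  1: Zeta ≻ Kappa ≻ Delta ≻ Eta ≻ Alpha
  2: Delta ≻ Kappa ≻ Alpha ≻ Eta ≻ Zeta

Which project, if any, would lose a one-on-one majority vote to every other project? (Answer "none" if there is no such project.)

Kappa

Head-to-head results (23 reviewers):
Alpha vs Zeta: Alpha is ranked higher on 2+3+8+2 = 15 ballots, Zeta on 8. Alpha wins 15–8.
Alpha vs Kappa: 1+2+3+8 = 14 for Alpha, 9 for Kappa — Alpha by 14–9.
Alpha vs Delta: Alpha wins 12–11.
Alpha vs Eta: Alpha, 17–6.
Zeta–Kappa: Zeta 15–8.
Zeta vs Delta: 1+3+8+1 = 13 for Zeta, 10 for Delta — Zeta by 13–10.
Zeta vs Eta: Zeta is ranked higher on 1+6+8+1 = 16 ballots, Eta on 7. Zeta wins 16–7.
Kappa vs Delta: 6+1 = 7 for Kappa, 16 for Delta — Delta by 16–7.
Kappa vs Eta: Kappa is ranked higher on 1+6+1+2 = 10 ballots, Eta on 13. Eta wins 13–10.
Delta vs Eta: 1+6+2+8+1+2 = 20 for Delta, 3 for Eta — Delta by 20–3.
Kappa is beaten in every head-to-head and is the Condorcet loser.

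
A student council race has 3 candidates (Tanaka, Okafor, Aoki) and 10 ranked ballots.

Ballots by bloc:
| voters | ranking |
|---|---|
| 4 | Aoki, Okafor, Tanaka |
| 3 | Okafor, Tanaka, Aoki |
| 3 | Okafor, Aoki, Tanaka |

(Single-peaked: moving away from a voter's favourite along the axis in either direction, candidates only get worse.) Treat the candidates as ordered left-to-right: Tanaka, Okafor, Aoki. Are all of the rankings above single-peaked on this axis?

yes

Axis positions: Tanaka=1, Okafor=2, Aoki=3.
Bloc 1 (peak Aoki at position 3): ranking walks positions 3-2-1, expanding outward from the peak — single-peaked.
Bloc 2 (peak Okafor at position 2): ranking walks positions 2-1-3, expanding outward from the peak — single-peaked.
Bloc 3 (peak Okafor at position 2): ranking walks positions 2-3-1, expanding outward from the peak — single-peaked.
Every ranking is single-peaked on this axis.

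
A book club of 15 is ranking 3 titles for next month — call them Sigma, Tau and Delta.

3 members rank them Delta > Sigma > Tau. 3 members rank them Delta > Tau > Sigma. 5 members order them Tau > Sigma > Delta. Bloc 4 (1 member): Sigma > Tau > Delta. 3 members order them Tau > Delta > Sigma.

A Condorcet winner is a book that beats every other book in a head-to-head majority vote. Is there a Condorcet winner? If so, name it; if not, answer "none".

Tau

Pairwise majorities:
Sigma–Tau: Tau 11–4.
Sigma vs Delta: Sigma preferred on 5+1 = 6 ballots; Delta wins 9–6.
Tau vs Delta: 5+1+3 = 9 for Tau, 6 for Delta — Tau by 9–6.
Tau wins every pairwise contest, so Tau is the Condorcet winner.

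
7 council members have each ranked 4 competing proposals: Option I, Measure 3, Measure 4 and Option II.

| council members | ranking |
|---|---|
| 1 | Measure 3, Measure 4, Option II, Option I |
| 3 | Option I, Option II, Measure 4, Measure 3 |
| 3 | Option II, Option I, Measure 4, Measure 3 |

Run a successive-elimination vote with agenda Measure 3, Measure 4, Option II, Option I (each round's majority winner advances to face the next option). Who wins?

Option II

Round 1: Measure 3 vs Measure 4 — 1–6, Measure 4 advances.
Round 2: Measure 4 vs Option II — 1–6, Option II advances.
Round 3: Option II vs Option I — 4–3, Option II advances.
Option II survives the agenda.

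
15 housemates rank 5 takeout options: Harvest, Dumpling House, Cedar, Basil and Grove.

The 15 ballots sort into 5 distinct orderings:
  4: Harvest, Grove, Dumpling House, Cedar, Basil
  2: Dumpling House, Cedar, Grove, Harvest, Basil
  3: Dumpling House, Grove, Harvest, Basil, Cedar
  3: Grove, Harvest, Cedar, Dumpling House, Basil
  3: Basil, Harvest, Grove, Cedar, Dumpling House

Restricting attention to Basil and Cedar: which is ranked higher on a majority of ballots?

Cedar

Ballots ranking Basil above Cedar: 3 + 3 = 6.
Ballots ranking Cedar above Basil: 15 − 6 = 9.
Cedar wins the head-to-head 9–6.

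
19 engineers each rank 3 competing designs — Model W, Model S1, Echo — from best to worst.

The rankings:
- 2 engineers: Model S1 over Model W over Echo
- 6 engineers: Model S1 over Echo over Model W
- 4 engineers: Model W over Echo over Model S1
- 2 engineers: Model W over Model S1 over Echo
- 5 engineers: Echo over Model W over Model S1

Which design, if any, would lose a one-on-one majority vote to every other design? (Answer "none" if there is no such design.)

Head-to-head results (19 engineers):
Model W–Model S1: Model W 11–8.
Model W vs Echo: 8 to 11, Echo.
Model S1 vs Echo: 10 to 9, Model S1.
Every design wins at least one matchup (Model W beats Model S1; Model S1 beats Echo; Echo beats Model W), so there is no Condorcet loser.

none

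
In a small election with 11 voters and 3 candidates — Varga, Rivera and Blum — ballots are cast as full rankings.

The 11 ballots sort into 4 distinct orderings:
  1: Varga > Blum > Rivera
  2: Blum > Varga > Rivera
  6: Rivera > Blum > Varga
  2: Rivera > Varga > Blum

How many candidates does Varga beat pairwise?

0

Varga against each rival (11 voters):
Varga vs Rivera: 1+2 = 3 for Varga, 8 for Rivera — Rivera by 8–3.
Varga vs Blum: Blum wins 8–3.
Varga beats no one; loses to Rivera, Blum — 0 pairwise wins.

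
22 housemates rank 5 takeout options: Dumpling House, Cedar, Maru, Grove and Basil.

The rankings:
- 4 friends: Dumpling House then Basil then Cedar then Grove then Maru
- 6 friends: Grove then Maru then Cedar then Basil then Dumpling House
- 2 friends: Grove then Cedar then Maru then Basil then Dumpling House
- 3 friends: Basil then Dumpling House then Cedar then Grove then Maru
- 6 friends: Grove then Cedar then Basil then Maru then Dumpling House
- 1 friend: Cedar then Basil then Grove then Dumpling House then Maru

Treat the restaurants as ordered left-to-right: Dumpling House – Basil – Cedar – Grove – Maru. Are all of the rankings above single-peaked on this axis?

Axis positions: Dumpling House=1, Basil=2, Cedar=3, Grove=4, Maru=5.
Cluster 1 (peak Dumpling House at position 1): ranking walks positions 1-2-3-4-5, expanding outward from the peak — single-peaked.
Cluster 2 (peak Grove at position 4): ranking walks positions 4-5-3-2-1, expanding outward from the peak — single-peaked.
Cluster 3 (peak Grove at position 4): ranking walks positions 4-3-5-2-1, expanding outward from the peak — single-peaked.
Cluster 4 (peak Basil at position 2): ranking walks positions 2-1-3-4-5, expanding outward from the peak — single-peaked.
Cluster 5 (peak Grove at position 4): ranking walks positions 4-3-2-5-1, expanding outward from the peak — single-peaked.
Cluster 6 (peak Cedar at position 3): ranking walks positions 3-2-4-1-5, expanding outward from the peak — single-peaked.
Every ranking is single-peaked on this axis.

yes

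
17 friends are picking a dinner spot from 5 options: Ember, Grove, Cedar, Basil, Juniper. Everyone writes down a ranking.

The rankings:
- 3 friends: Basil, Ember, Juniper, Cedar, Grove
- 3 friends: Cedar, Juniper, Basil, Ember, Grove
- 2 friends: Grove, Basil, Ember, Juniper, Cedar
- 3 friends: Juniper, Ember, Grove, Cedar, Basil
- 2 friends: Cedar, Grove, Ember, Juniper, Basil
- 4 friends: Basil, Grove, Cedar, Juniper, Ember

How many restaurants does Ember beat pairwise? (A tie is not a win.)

1

Ember against each rival (17 friends):
Ember vs Grove: 3+3+3 = 9 for Ember, 8 for Grove — Ember by 9–8.
Ember vs Cedar: Ember is ranked higher on 3+2+3 = 8 ballots, Cedar on 9. Cedar wins 9–8.
Ember vs Basil: Ember preferred on 3+2 = 5 ballots; Basil wins 12–5.
Ember vs Juniper: Juniper, 10–7.
Ember beats Grove; loses to Cedar, Basil, Juniper — 1 pairwise win.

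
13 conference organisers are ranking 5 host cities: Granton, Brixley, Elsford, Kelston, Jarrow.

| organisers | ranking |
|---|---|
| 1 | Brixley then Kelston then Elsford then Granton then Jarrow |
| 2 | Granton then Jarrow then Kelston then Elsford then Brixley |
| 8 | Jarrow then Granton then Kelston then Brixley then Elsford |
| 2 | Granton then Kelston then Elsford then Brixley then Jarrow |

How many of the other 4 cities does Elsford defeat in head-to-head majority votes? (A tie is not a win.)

Elsford against each rival (13 organisers):
Elsford vs Granton: 1 for Elsford, 12 for Granton — Granton by 12–1.
Elsford vs Brixley: 2+2 = 4 for Elsford, 9 for Brixley — Brixley by 9–4.
Elsford vs Kelston: 0 for Elsford, 13 for Kelston — Kelston by 13–0.
Elsford vs Jarrow: Elsford preferred on 1+2 = 3 ballots; Jarrow wins 10–3.
Elsford beats no one; loses to Granton, Brixley, Kelston, Jarrow — 0 pairwise wins.

0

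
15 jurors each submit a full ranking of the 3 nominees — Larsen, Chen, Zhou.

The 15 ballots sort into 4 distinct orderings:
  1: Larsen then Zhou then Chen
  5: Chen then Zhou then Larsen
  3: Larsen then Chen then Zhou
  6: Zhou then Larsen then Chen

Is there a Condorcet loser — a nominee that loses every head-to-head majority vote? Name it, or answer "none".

none

Pairwise majorities:
Larsen vs Chen: Larsen, 10–5.
Larsen vs Zhou: 1+3 = 4 for Larsen, 11 for Zhou — Zhou by 11–4.
Chen vs Zhou: Chen wins 8–7.
Each nominee has at least one pairwise win (Larsen beats Chen; Chen beats Zhou; Zhou beats Larsen) — no Condorcet loser.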